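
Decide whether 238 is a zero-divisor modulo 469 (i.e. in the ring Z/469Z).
YES

gcd(238, 469) = 7 > 1, so 238 is not a unit in Z/469Z. In Z/nZ every nonzero non-unit is a zero-divisor: explicitly, take b = 469/gcd = 67 ≠ 0 (mod 469); then 238·67 = 15946 = 34·469, i.e. 238·67 ≡ 0 (mod 469). So 238 is a zero-divisor.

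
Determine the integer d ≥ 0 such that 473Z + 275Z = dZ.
In the PID Z, (a, b) is generated by gcd(a, b). Compute gcd(473, 275) with the extended Euclidean algorithm, tracking rows (r, s, t) with s·473 + t·275 = r:
  row A: (473, 1, 0)   [1·473 + 0·275 = 473]
  row B: (275, 0, 1)   [0·473 + 1·275 = 275]
  473 = 1·275 + 198   → row C = row A − 1·row B = (198, 1, −1)   [check: 1·473 − 1·275 = 198]
  275 = 1·198 + 77   → row D = row B − 1·row C = (77, −1, 2)   [check: −1·473 + 2·275 = 77]
  198 = 2·77 + 44   → row E = row C − 2·row D = (44, 3, −5)   [check: 3·473 − 5·275 = 44]
  77 = 1·44 + 33   → row F = row D − 1·row E = (33, −4, 7)   [check: −4·473 + 7·275 = 33]
  44 = 1·33 + 11   → row G = row E − 1·row F = (11, 7, −12)   [check: 7·473 − 12·275 = 11]
  33 = 3·11 + 0   → remainder 0, stop. gcd = 11 (last nonzero row G).
So gcd(473, 275) = 11, with Bézout identity 7·473 − 12·275 = 11. Containment (⊇): the Bézout identity exhibits 11 as an element of (473, 275), giving (11) ⊆ (473, 275). Containment (⊆): since 11 | 473 and 11 | 275 (473 = 11·43, 275 = 11·25), every Z-linear combination of 473 and 275 is divisible by 11, so (473, 275) ⊆ (11). Therefore (473, 275) = (11), d = 11.

Final answer: (473, 275) = (11); d = 11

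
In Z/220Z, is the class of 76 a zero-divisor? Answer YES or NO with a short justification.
YES

gcd(76, 220) = 4 > 1, so 76 is not a unit in Z/220Z. In Z/nZ every nonzero non-unit is a zero-divisor: explicitly, take b = 220/gcd = 55 ≠ 0 (mod 220); then 76·55 = 4180 = 19·220, i.e. 76·55 ≡ 0 (mod 220). So 76 is a zero-divisor.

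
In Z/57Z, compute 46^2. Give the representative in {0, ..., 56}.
Use repeated squaring. Binary(2) = 10. Walk through the bits of the exponent 2 left-to-right: at each bit after the leading one, square the running value, then multiply by 46 if the bit is 1 (always reducing mod 57):
  bit 1 = 1 (leading): start with 46.
  bit 2 = 0: square 46^2 = 2116 ≡ 7 (mod 57).
Final value: 46^2 ≡ 7 (mod 57).

Final answer: 7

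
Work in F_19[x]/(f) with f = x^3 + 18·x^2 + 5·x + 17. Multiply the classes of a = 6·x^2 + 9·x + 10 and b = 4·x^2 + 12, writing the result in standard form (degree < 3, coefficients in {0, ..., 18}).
a · b ≡ 14·x^2 + 8·x + 12 (mod f(x))

Multiply as integer polynomials: a · b = 24·x^4 + 36·x^3 + 112·x^2 + 108·x + 120. Reducing coefficients mod 19: a · b ≡ 5·x^4 + 17·x^3 + 17·x^2 + 13·x + 6. Now divide by f(x) = x^3 + 18·x^2 + 5·x + 17 in F_19[x], eliminating the leading term at each step:
  leading term 5·x^4: subtract (5·x)·f(x) = 5·x^4 + 14·x^3 + 6·x^2 + 9·x, leaving 3·x^3 + 11·x^2 + 4·x + 6 (coefficients mod 19)
  leading term 3·x^3: subtract (3)·f(x) = 3·x^3 + 16·x^2 + 15·x + 13, leaving 14·x^2 + 8·x + 12 (coefficients mod 19)
The degree is now < 3, so this is the remainder. Hence a · b ≡ 14·x^2 + 8·x + 12 in F_19[x]/(f).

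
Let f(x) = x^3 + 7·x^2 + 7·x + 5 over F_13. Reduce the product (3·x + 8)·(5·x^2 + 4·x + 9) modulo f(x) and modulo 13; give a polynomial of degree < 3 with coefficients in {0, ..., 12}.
a · b ≡ 12·x^2 + 6·x + 10 (mod f(x))

Multiply as integer polynomials: a · b = 15·x^3 + 52·x^2 + 59·x + 72. Reducing coefficients mod 13: a · b ≡ 2·x^3 + 7·x + 7. Now divide by f(x) = x^3 + 7·x^2 + 7·x + 5 in F_13[x], eliminating the leading term at each step:
  leading term 2·x^3: subtract (2)·f(x) = 2·x^3 + x^2 + x + 10, leaving 12·x^2 + 6·x + 10 (coefficients mod 13)
The degree is now < 3, so this is the remainder. Hence a · b ≡ 12·x^2 + 6·x + 10 in F_13[x]/(f).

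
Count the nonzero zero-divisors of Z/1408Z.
In Z/1408Z each nonzero element is either a unit (gcd with 1408 is 1) or a zero-divisor (gcd > 1). The number of units is φ(1408): factorise 1408 = 2^7 · 11, so φ(1408) = (2^7 − 2^6) · (11 − 1) = 64 · 10 = 640. The nonzero elements number 1408 − 1 = 1407. Hence the nonzero zero-divisors number 1407 − 640 = 767.

Final answer: Z/1408Z has 767 nonzero zero-divisors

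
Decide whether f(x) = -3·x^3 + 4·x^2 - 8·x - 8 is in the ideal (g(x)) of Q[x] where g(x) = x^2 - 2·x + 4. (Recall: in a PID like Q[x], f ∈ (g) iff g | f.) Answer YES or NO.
YES

In Q[x] the ideal (g) consists of all multiples of g, so f ∈ (g) iff g | f, i.e. iff the remainder of f on division by g is 0. Divide f by g (g is monic, so eliminate the leading term of the running remainder at each step):
  leading term -3·x^3: subtract (-3·x)·g(x) = -3·x^3 + 6·x^2 - 12·x, leaving -2·x^2 + 4·x - 8
  leading term -2·x^2: subtract (-2)·g(x) = -2·x^2 + 4·x - 8, leaving 0
The remainder is 0, so f(x) = g(x) · h(x) with h(x) = -3·x - 2. Hence g | f, i.e. f ∈ (g).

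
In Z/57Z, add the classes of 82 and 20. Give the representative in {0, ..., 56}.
45

Reduce the summands first: 82 ≡ 25 (mod 57), so 82 + 20 ≡ 25 + 20 (mod 57). 25 + 20 = 45; 45 = 0·57 + 45, so (82 + 20) mod 57 = 45.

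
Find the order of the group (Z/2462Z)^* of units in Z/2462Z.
(Z/2462Z)^* consists of the classes a with gcd(a, 2462) = 1, so its order is φ(2462). φ is multiplicative, with φ(p^e) = p^e − p^(e−1). Factorise 2462 = 2 · 1231. Then
  φ(2462) = (2 − 1) · (1231 − 1) = 1 · 1230 = 1230.
Thus |(Z/2462Z)^*| = 1230.

Final answer: |(Z/2462Z)^*| = 1230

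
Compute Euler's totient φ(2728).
φ(2728) = 1200

φ is multiplicative, with φ(p^e) = p^e − p^(e−1). Factorise 2728 = 2^3 · 11 · 31. Then
  φ(2728) = (2^3 − 2^2) · (11 − 1) · (31 − 1) = 4 · 10 · 30 = 1200.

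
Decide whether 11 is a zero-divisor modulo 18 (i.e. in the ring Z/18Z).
gcd(11, 18) = 1, so 11 is a unit in Z/18Z (it has a multiplicative inverse). A unit cannot be a zero-divisor: if 11·b ≡ 0 then multiplying both sides by 11^(−1) gives b ≡ 0. So 11 is not a zero-divisor.

Final answer: NO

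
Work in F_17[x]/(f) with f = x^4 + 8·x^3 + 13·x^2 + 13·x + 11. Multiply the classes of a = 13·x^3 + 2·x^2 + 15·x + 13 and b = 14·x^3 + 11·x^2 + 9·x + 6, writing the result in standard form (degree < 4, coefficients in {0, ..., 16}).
a · b ≡ x^3 + 3·x^2 + 15·x + 16 (mod f(x))

Multiply as integer polynomials: a · b = 182·x^6 + 171·x^5 + 349·x^4 + 443·x^3 + 290·x^2 + 207·x + 78. Reducing coefficients mod 17: a · b ≡ 12·x^6 + x^5 + 9·x^4 + x^3 + x^2 + 3·x + 10. Now divide by f(x) = x^4 + 8·x^3 + 13·x^2 + 13·x + 11 in F_17[x], eliminating the leading term at each step:
  leading term 12·x^6: subtract (12·x^2)·f(x) = 12·x^6 + 11·x^5 + 3·x^4 + 3·x^3 + 13·x^2, leaving 7·x^5 + 6·x^4 + 15·x^3 + 5·x^2 + 3·x + 10 (coefficients mod 17)
  leading term 7·x^5: subtract (7·x)·f(x) = 7·x^5 + 5·x^4 + 6·x^3 + 6·x^2 + 9·x, leaving x^4 + 9·x^3 + 16·x^2 + 11·x + 10 (coefficients mod 17)
  leading term x^4: subtract (1)·f(x) = x^4 + 8·x^3 + 13·x^2 + 13·x + 11, leaving x^3 + 3·x^2 + 15·x + 16 (coefficients mod 17)
The degree is now < 4, so this is the remainder. Hence a · b ≡ x^3 + 3·x^2 + 15·x + 16 in F_17[x]/(f).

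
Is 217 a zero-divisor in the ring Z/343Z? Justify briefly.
gcd(217, 343) = 7 > 1, so 217 is not a unit in Z/343Z. In Z/nZ every nonzero non-unit is a zero-divisor: explicitly, take b = 343/gcd = 49 ≠ 0 (mod 343); then 217·49 = 10633 = 31·343, i.e. 217·49 ≡ 0 (mod 343). So 217 is a zero-divisor.

Final answer: YES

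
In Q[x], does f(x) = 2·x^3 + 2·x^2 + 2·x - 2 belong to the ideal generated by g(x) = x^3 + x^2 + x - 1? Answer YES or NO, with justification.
YES

In Q[x] the ideal (g) consists of all multiples of g, so f ∈ (g) iff g | f, i.e. iff the remainder of f on division by g is 0. Divide f by g (g is monic, so eliminate the leading term of the running remainder at each step):
  leading term 2·x^3: subtract (2)·g(x) = 2·x^3 + 2·x^2 + 2·x - 2, leaving 0
The remainder is 0, so f(x) = g(x) · h(x) with h(x) = 2. Hence g | f, i.e. f ∈ (g).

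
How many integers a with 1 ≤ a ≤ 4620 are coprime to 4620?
The number of a ∈ {1, ..., 4620} with gcd(a, 4620) = 1 is by definition Euler's totient φ(4620). φ is multiplicative, with φ(p^e) = p^e − p^(e−1). Factorise 4620 = 2^2 · 3 · 5 · 7 · 11. Then
  φ(4620) = (2^2 − 2^1) · (3 − 1) · (5 − 1) · (7 − 1) · (11 − 1) = 2 · 2 · 4 · 6 · 10 = 960.
So there are 960 such integers.

Final answer: 960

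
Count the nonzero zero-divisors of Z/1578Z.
Z/1578Z has 1053 nonzero zero-divisors

In Z/1578Z each nonzero element is either a unit (gcd with 1578 is 1) or a zero-divisor (gcd > 1). The number of units is φ(1578): factorise 1578 = 2 · 3 · 263, so φ(1578) = (2 − 1) · (3 − 1) · (263 − 1) = 1 · 2 · 262 = 524. The nonzero elements number 1578 − 1 = 1577. Hence the nonzero zero-divisors number 1577 − 524 = 1053.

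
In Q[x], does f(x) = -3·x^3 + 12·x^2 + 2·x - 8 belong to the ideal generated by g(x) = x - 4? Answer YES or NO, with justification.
In Q[x] the ideal (g) consists of all multiples of g, so f ∈ (g) iff g | f, i.e. iff the remainder of f on division by g is 0. Divide f by g (g is monic, so eliminate the leading term of the running remainder at each step):
  leading term -3·x^3: subtract (-3·x^2)·g(x) = -3·x^3 + 12·x^2, leaving 2·x - 8
  leading term 2·x: subtract (2)·g(x) = 2·x - 8, leaving 0
The remainder is 0, so f(x) = g(x) · h(x) with h(x) = 2 - 3·x^2. Hence g | f, i.e. f ∈ (g).

Final answer: YES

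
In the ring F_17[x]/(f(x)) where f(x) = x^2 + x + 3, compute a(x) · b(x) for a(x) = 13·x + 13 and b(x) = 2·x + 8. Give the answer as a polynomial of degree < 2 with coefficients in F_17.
a · b ≡ 2·x + 9 (mod f(x))

Multiply as integer polynomials: a · b = 26·x^2 + 130·x + 104. Reducing coefficients mod 17: a · b ≡ 9·x^2 + 11·x + 2. Now divide by f(x) = x^2 + x + 3 in F_17[x], eliminating the leading term at each step:
  leading term 9·x^2: subtract (9)·f(x) = 9·x^2 + 9·x + 10, leaving 2·x + 9 (coefficients mod 17)
The degree is now < 2, so this is the remainder. Hence a · b ≡ 2·x + 9 in F_17[x]/(f).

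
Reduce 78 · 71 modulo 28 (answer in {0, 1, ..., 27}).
22

Reduce the factors first: 78 ≡ 22, 71 ≡ 15 (mod 28), so 78 · 71 ≡ 22 · 15 (mod 28). 22 · 15 = 330. Dividing by 28: 330 = 11·28 + 22. So (78 · 71) mod 28 = 22.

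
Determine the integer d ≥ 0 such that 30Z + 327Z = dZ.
(30, 327) = (3); d = 3

In the PID Z, (a, b) is generated by gcd(a, b). Compute gcd(327, 30) with the extended Euclidean algorithm, tracking rows (r, s, t) with s·327 + t·30 = r:
  row A: (327, 1, 0)   [1·327 + 0·30 = 327]
  row B: (30, 0, 1)   [0·327 + 1·30 = 30]
  327 = 10·30 + 27   → row C = row A − 10·row B = (27, 1, −10)   [check: 1·327 − 10·30 = 27]
  30 = 1·27 + 3   → row D = row B − 1·row C = (3, −1, 11)   [check: −1·327 + 11·30 = 3]
  27 = 9·3 + 0   → remainder 0, stop. gcd = 3 (last nonzero row D).
So gcd(30, 327) = 3, with Bézout identity −1·327 + 11·30 = 3. Containment (⊇): the Bézout identity exhibits 3 as an element of (30, 327), giving (3) ⊆ (30, 327). Containment (⊆): since 3 | 30 and 3 | 327 (30 = 3·10, 327 = 3·109), every Z-linear combination of 30 and 327 is divisible by 3, so (30, 327) ⊆ (3). Therefore (30, 327) = (3), d = 3.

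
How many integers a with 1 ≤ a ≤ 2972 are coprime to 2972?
1484

The number of a ∈ {1, ..., 2972} with gcd(a, 2972) = 1 is by definition Euler's totient φ(2972). φ is multiplicative, with φ(p^e) = p^e − p^(e−1). Factorise 2972 = 2^2 · 743. Then
  φ(2972) = (2^2 − 2^1) · (743 − 1) = 2 · 742 = 1484.
So there are 1484 such integers.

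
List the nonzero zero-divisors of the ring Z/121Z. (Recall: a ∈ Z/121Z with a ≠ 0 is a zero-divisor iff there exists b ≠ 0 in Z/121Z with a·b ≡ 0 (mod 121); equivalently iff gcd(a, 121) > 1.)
nonzero zero-divisors of Z/121Z = {11, 22, 33, 44, 55, 66, 77, 88, 99, 110}

An element a ∈ Z/121Z (with a ≠ 0) is a zero-divisor iff gcd(a, 121) > 1 (because a is a unit precisely when gcd(a, n) = 1, and in Z/nZ every nonzero, non-unit element is a zero-divisor). Scan a = 1, ..., 120 and keep those with gcd(a, 121) > 1:
  gcd(11, 121) = 11, gcd(22, 121) = 11, gcd(33, 121) = 11, gcd(44, 121) = 11, gcd(55, 121) = 11, gcd(66, 121) = 11, gcd(77, 121) = 11, gcd(88, 121) = 11, gcd(99, 121) = 11, gcd(110, 121) = 11.
All other a ∈ {1, ..., 120} have gcd(a, 121) = 1 and are units. So the nonzero zero-divisors are exactly the 10 values of a appearing in this scan.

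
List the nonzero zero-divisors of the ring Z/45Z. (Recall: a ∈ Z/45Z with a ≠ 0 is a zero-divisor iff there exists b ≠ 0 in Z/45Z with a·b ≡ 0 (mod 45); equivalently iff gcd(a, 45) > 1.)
An element a ∈ Z/45Z (with a ≠ 0) is a zero-divisor iff gcd(a, 45) > 1 (because a is a unit precisely when gcd(a, n) = 1, and in Z/nZ every nonzero, non-unit element is a zero-divisor). Scan a = 1, ..., 44 and keep those with gcd(a, 45) > 1:
  gcd(3, 45) = 3, gcd(5, 45) = 5, gcd(6, 45) = 3, gcd(9, 45) = 9, gcd(10, 45) = 5, gcd(12, 45) = 3, gcd(15, 45) = 15, gcd(18, 45) = 9, gcd(20, 45) = 5, gcd(21, 45) = 3, gcd(24, 45) = 3, gcd(25, 45) = 5, gcd(27, 45) = 9, gcd(30, 45) = 15, gcd(33, 45) = 3, gcd(35, 45) = 5, gcd(36, 45) = 9, gcd(39, 45) = 3, gcd(40, 45) = 5, gcd(42, 45) = 3.
All other a ∈ {1, ..., 44} have gcd(a, 45) = 1 and are units. So the nonzero zero-divisors are exactly the 20 values of a appearing in this scan.

Final answer: nonzero zero-divisors of Z/45Z = {3, 5, 6, 9, 10, 12, 15, 18, 20, 21, 24, 25, 27, 30, 33, 35, 36, 39, 40, 42}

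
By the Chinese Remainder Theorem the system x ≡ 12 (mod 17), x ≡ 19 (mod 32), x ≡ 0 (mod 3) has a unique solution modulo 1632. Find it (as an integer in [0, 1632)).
x ≡ 1491 (mod 1632); the representative in [0, 1632) is 1491

The moduli 17, 32, 3 are pairwise coprime, so by the CRT there is a unique solution mod 17·32·3 = 1632.
Solve by successive substitution. Start with x ≡ 12 (mod 17).
  Combine with x ≡ 19 (mod 32): write x = 12 + 17·t and require 12 + 17·t ≡ 19 (mod 32), i.e. 17·t ≡ 19 − 12 ≡ 7 (mod 32). Since 17^(−1) ≡ 17 (mod 32), t ≡ 17·7 ≡ 23 (mod 32). So x ≡ 12 + 17·23 = 403 (mod 544).
  Combine with x ≡ 0 (mod 3): write x = 403 + 544·t and require 403 + 544·t ≡ 0 (mod 3), i.e. 544·t ≡ 0 − 403 ≡ 2 (mod 3). Since 544^(−1) ≡ 1 (mod 3) (544 ≡ 1 (mod 3)), t ≡ 1·2 ≡ 2 (mod 3). So x ≡ 403 + 544·2 = 1491 (mod 1632).
Unique solution in [0, 1632): x = 1491.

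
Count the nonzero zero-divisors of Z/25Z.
In Z/25Z each nonzero element is either a unit (gcd with 25 is 1) or a zero-divisor (gcd > 1). The number of units is φ(25): factorise 25 = 5^2, so φ(25) = (5^2 − 5^1) = 20 = 20. The nonzero elements number 25 − 1 = 24. Hence the nonzero zero-divisors number 24 − 20 = 4.

Final answer: Z/25Z has 4 nonzero zero-divisors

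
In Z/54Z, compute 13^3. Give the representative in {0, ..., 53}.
37

Use repeated squaring. Binary(3) = 11. Walk through the bits of the exponent 3 left-to-right: at each bit after the leading one, square the running value, then multiply by 13 if the bit is 1 (always reducing mod 54):
  bit 1 = 1 (leading): start with 13.
  bit 2 = 1: square 13^2 = 169 ≡ 7; bit is 1, so multiply 7·13 = 91 ≡ 37 (mod 54).
Final value: 13^3 ≡ 37 (mod 54).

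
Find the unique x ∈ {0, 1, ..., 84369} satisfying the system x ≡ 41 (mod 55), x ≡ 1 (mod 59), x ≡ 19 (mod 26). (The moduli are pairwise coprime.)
The moduli 55, 59, 26 are pairwise coprime, so by the CRT there is a unique solution mod 55·59·26 = 84370.
Solve by successive substitution. Start with x ≡ 41 (mod 55).
  Combine with x ≡ 1 (mod 59): write x = 41 + 55·t and require 41 + 55·t ≡ 1 (mod 59), i.e. 55·t ≡ 1 − 41 ≡ 19 (mod 59). Since 55^(−1) ≡ 44 (mod 59), t ≡ 44·19 ≡ 10 (mod 59). So x ≡ 41 + 55·10 = 591 (mod 3245).
  Combine with x ≡ 19 (mod 26): write x = 591 + 3245·t and require 591 + 3245·t ≡ 19 (mod 26), i.e. 3245·t ≡ 19 − 591 ≡ 0 (mod 26). Since 3245^(−1) ≡ 5 (mod 26) (3245 ≡ 21 (mod 26)), t ≡ 5·0 ≡ 0 (mod 26). So x ≡ 591 + 3245·0 = 591 (mod 84370).
Unique solution in [0, 84370): x = 591.

Final answer: x ≡ 591 (mod 84370); the representative in [0, 84370) is 591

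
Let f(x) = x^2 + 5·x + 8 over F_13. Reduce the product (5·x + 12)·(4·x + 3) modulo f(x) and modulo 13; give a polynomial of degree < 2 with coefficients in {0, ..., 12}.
a · b ≡ 2·x + 6 (mod f(x))

Multiply as integer polynomials: a · b = 20·x^2 + 63·x + 36. Reducing coefficients mod 13: a · b ≡ 7·x^2 + 11·x + 10. Now divide by f(x) = x^2 + 5·x + 8 in F_13[x], eliminating the leading term at each step:
  leading term 7·x^2: subtract (7)·f(x) = 7·x^2 + 9·x + 4, leaving 2·x + 6 (coefficients mod 13)
The degree is now < 2, so this is the remainder. Hence a · b ≡ 2·x + 6 in F_13[x]/(f).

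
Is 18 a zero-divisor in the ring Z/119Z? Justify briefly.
gcd(18, 119) = 1, so 18 is a unit in Z/119Z (it has a multiplicative inverse). A unit cannot be a zero-divisor: if 18·b ≡ 0 then multiplying both sides by 18^(−1) gives b ≡ 0. So 18 is not a zero-divisor.

Final answer: NO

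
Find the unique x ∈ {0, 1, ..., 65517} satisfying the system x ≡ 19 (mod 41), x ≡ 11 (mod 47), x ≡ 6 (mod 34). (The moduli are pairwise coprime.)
The moduli 41, 47, 34 are pairwise coprime, so by the CRT there is a unique solution mod 41·47·34 = 65518.
Solve by successive substitution. Start with x ≡ 19 (mod 41).
  Combine with x ≡ 11 (mod 47): write x = 19 + 41·t and require 19 + 41·t ≡ 11 (mod 47), i.e. 41·t ≡ 11 − 19 ≡ 39 (mod 47). Since 41^(−1) ≡ 39 (mod 47), t ≡ 39·39 ≡ 17 (mod 47). So x ≡ 19 + 41·17 = 716 (mod 1927).
  Combine with x ≡ 6 (mod 34): write x = 716 + 1927·t and require 716 + 1927·t ≡ 6 (mod 34), i.e. 1927·t ≡ 6 − 716 ≡ 4 (mod 34). Since 1927^(−1) ≡ 3 (mod 34) (1927 ≡ 23 (mod 34)), t ≡ 3·4 ≡ 12 (mod 34). So x ≡ 716 + 1927·12 = 23840 (mod 65518).
Unique solution in [0, 65518): x = 23840.

Final answer: x ≡ 23840 (mod 65518); the representative in [0, 65518) is 23840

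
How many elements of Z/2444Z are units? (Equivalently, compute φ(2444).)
Z/2444Z has φ(2444) = 1104 units

An element a ∈ Z/2444Z is a unit iff gcd(a, 2444) = 1, so the number of units is φ(2444). φ is multiplicative, with φ(p^e) = p^e − p^(e−1). Factorise 2444 = 2^2 · 13 · 47. Then
  φ(2444) = (2^2 − 2^1) · (13 − 1) · (47 − 1) = 2 · 12 · 46 = 1104.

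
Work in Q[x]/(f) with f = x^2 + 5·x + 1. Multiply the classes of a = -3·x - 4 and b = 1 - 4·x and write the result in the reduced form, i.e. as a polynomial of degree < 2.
a · b ≡ -47·x - 16 (mod f(x))

First multiply in Q[x] without reducing: a · b = 12·x^2 + 13·x - 4. Now divide by f(x) = x^2 + 5·x + 1, eliminating the leading term at each step:
  leading term 12·x^2: subtract (12)·f(x) = 12·x^2 + 60·x + 12, leaving -47·x - 16
The degree is now < 2, so this is the remainder. Hence a · b ≡ -47·x - 16 in Q[x]/(f).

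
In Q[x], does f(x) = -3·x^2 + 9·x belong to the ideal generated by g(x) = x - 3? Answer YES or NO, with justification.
In Q[x] the ideal (g) consists of all multiples of g, so f ∈ (g) iff g | f, i.e. iff the remainder of f on division by g is 0. Divide f by g (g is monic, so eliminate the leading term of the running remainder at each step):
  leading term -3·x^2: subtract (-3·x)·g(x) = -3·x^2 + 9·x, leaving 0
The remainder is 0, so f(x) = g(x) · h(x) with h(x) = -3·x. Hence g | f, i.e. f ∈ (g).

Final answer: YES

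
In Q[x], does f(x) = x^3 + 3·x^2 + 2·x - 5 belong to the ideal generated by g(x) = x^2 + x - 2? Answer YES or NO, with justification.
NO

In Q[x] the ideal (g) consists of all multiples of g, so f ∈ (g) iff g | f, i.e. iff the remainder of f on division by g is 0. Divide f by g (g is monic, so eliminate the leading term of the running remainder at each step):
  leading term x^3: subtract (x)·g(x) = x^3 + x^2 - 2·x, leaving 2·x^2 + 4·x - 5
  leading term 2·x^2: subtract (2)·g(x) = 2·x^2 + 2·x - 4, leaving 2·x - 1
The remainder r(x) = 2·x - 1 ≠ 0 (and deg r < deg g), so g ∤ f, i.e. f ∉ (g).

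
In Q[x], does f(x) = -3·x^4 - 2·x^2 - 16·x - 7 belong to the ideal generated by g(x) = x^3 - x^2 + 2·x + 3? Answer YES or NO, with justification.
In Q[x] the ideal (g) consists of all multiples of g, so f ∈ (g) iff g | f, i.e. iff the remainder of f on division by g is 0. Divide f by g (g is monic, so eliminate the leading term of the running remainder at each step):
  leading term -3·x^4: subtract (-3·x)·g(x) = -3·x^4 + 3·x^3 - 6·x^2 - 9·x, leaving -3·x^3 + 4·x^2 - 7·x - 7
  leading term -3·x^3: subtract (-3)·g(x) = -3·x^3 + 3·x^2 - 6·x - 9, leaving x^2 - x + 2
The remainder r(x) = x^2 - x + 2 ≠ 0 (and deg r < deg g), so g ∤ f, i.e. f ∉ (g).

Final answer: NO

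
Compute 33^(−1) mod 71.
Apply the extended Euclidean algorithm to (71, 33), tracking rows (r, s, t) with s·71 + t·33 = r. Each division r_prev = q·r_cur + r_new produces the new row as (previous row) − q·(current row):
  row A: (71, 1, 0)   [1·71 + 0·33 = 71]
  row B: (33, 0, 1)   [0·71 + 1·33 = 33]
  71 = 2·33 + 5   → row C = row A − 2·row B = (5, 1, −2)   [check: 1·71 − 2·33 = 5]
  33 = 6·5 + 3   → row D = row B − 6·row C = (3, −6, 13)   [check: −6·71 + 13·33 = 3]
  5 = 1·3 + 2   → row E = row C − 1·row D = (2, 7, −15)   [check: 7·71 − 15·33 = 2]
  3 = 1·2 + 1   → row F = row D − 1·row E = (1, −13, 28)   [check: −13·71 + 28·33 = 1]
  2 = 2·1 + 0   → remainder 0, stop. gcd = 1 (last nonzero row F).
The gcd is 1, so 33 is invertible mod 71. The last nonzero row gives −13·71 + 28·33 = 1, so t = 28. So 33^(−1) ≡ 28 (mod 71). Verify: 33 · 28 = 924 ≡ 1 (mod 71). ✓

Final answer: 33^(−1) ≡ 28 (mod 71)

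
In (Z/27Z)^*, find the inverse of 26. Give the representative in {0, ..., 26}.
26^(−1) ≡ 26 (mod 27)

Apply the extended Euclidean algorithm to (27, 26), tracking rows (r, s, t) with s·27 + t·26 = r. Each division r_prev = q·r_cur + r_new produces the new row as (previous row) − q·(current row):
  row A: (27, 1, 0)   [1·27 + 0·26 = 27]
  row B: (26, 0, 1)   [0·27 + 1·26 = 26]
  27 = 1·26 + 1   → row C = row A − 1·row B = (1, 1, −1)   [check: 1·27 − 1·26 = 1]
  26 = 26·1 + 0   → remainder 0, stop. gcd = 1 (last nonzero row C).
The gcd is 1, so 26 is invertible mod 27. The last nonzero row gives 1·27 − 1·26 = 1, so t = −1. So 26^(−1) ≡ −1 ≡ 26 (mod 27). Verify: 26 · 26 = 676 ≡ 1 (mod 27). ✓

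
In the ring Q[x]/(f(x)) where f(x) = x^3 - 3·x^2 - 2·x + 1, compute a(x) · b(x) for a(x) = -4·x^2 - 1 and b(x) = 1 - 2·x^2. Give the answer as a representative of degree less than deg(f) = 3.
First multiply in Q[x] without reducing: a · b = 8·x^4 - 2·x^2 - 1. Now divide by f(x) = x^3 - 3·x^2 - 2·x + 1, eliminating the leading term at each step:
  leading term 8·x^4: subtract (8·x)·f(x) = 8·x^4 - 24·x^3 - 16·x^2 + 8·x, leaving 24·x^3 + 14·x^2 - 8·x - 1
  leading term 24·x^3: subtract (24)·f(x) = 24·x^3 - 72·x^2 - 48·x + 24, leaving 86·x^2 + 40·x - 25
The degree is now < 3, so this is the remainder. Hence a · b ≡ 86·x^2 + 40·x - 25 in Q[x]/(f).

Final answer: a · b ≡ 86·x^2 + 40·x - 25 (mod f(x))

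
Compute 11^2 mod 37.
10

Use repeated squaring. Binary(2) = 10. Walk through the bits of the exponent 2 left-to-right: at each bit after the leading one, square the running value, then multiply by 11 if the bit is 1 (always reducing mod 37):
  bit 1 = 1 (leading): start with 11.
  bit 2 = 0: square 11^2 = 121 ≡ 10 (mod 37).
Final value: 11^2 ≡ 10 (mod 37).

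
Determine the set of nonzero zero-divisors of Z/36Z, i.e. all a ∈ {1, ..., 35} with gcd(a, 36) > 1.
An element a ∈ Z/36Z (with a ≠ 0) is a zero-divisor iff gcd(a, 36) > 1 (because a is a unit precisely when gcd(a, n) = 1, and in Z/nZ every nonzero, non-unit element is a zero-divisor). Scan a = 1, ..., 35 and keep those with gcd(a, 36) > 1:
  gcd(2, 36) = 2, gcd(3, 36) = 3, gcd(4, 36) = 4, gcd(6, 36) = 6, gcd(8, 36) = 4, gcd(9, 36) = 9, gcd(10, 36) = 2, gcd(12, 36) = 12, gcd(14, 36) = 2, gcd(15, 36) = 3, gcd(16, 36) = 4, gcd(18, 36) = 18, gcd(20, 36) = 4, gcd(21, 36) = 3, gcd(22, 36) = 2, gcd(24, 36) = 12, gcd(26, 36) = 2, gcd(27, 36) = 9, gcd(28, 36) = 4, gcd(30, 36) = 6, gcd(32, 36) = 4, gcd(33, 36) = 3, gcd(34, 36) = 2.
All other a ∈ {1, ..., 35} have gcd(a, 36) = 1 and are units. So the nonzero zero-divisors are exactly the 23 values of a appearing in this scan.

Final answer: nonzero zero-divisors of Z/36Z = {2, 3, 4, 6, 8, 9, 10, 12, 14, 15, 16, 18, 20, 21, 22, 24, 26, 27, 28, 30, 32, 33, 34}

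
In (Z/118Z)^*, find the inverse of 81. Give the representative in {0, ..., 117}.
Apply the extended Euclidean algorithm to (118, 81), tracking rows (r, s, t) with s·118 + t·81 = r. Each division r_prev = q·r_cur + r_new produces the new row as (previous row) − q·(current row):
  row A: (118, 1, 0)   [1·118 + 0·81 = 118]
  row B: (81, 0, 1)   [0·118 + 1·81 = 81]
  118 = 1·81 + 37   → row C = row A − 1·row B = (37, 1, −1)   [check: 1·118 − 1·81 = 37]
  81 = 2·37 + 7   → row D = row B − 2·row C = (7, −2, 3)   [check: −2·118 + 3·81 = 7]
  37 = 5·7 + 2   → row E = row C − 5·row D = (2, 11, −16)   [check: 11·118 − 16·81 = 2]
  7 = 3·2 + 1   → row F = row D − 3·row E = (1, −35, 51)   [check: −35·118 + 51·81 = 1]
  2 = 2·1 + 0   → remainder 0, stop. gcd = 1 (last nonzero row F).
The gcd is 1, so 81 is invertible mod 118. The last nonzero row gives −35·118 + 51·81 = 1, so t = 51. So 81^(−1) ≡ 51 (mod 118). Verify: 81 · 51 = 4131 ≡ 1 (mod 118). ✓

Final answer: 81^(−1) ≡ 51 (mod 118)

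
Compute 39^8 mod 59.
5

Use repeated squaring. Binary(8) = 1000. Walk through the bits of the exponent 8 left-to-right: at each bit after the leading one, square the running value, then multiply by 39 if the bit is 1 (always reducing mod 59):
  bit 1 = 1 (leading): start with 39.
  bit 2 = 0: square 39^2 = 1521 ≡ 46 (mod 59).
  bit 3 = 0: square 46^2 = 2116 ≡ 51 (mod 59).
  bit 4 = 0: square 51^2 = 2601 ≡ 5 (mod 59).
Final value: 39^8 ≡ 5 (mod 59).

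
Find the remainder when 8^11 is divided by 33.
8

Use repeated squaring. Binary(11) = 1011. Walk through the bits of the exponent 11 left-to-right: at each bit after the leading one, square the running value, then multiply by 8 if the bit is 1 (always reducing mod 33):
  bit 1 = 1 (leading): start with 8.
  bit 2 = 0: square 8^2 = 64 ≡ 31 (mod 33).
  bit 3 = 1: square 31^2 = 961 ≡ 4; bit is 1, so multiply 4·8 = 32 (mod 33).
  bit 4 = 1: square 32^2 = 1024 ≡ 1; bit is 1, so multiply 1·8 = 8 (mod 33).
Final value: 8^11 ≡ 8 (mod 33).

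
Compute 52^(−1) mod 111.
52^(−1) ≡ 79 (mod 111)

Apply the extended Euclidean algorithm to (111, 52), tracking rows (r, s, t) with s·111 + t·52 = r. Each division r_prev = q·r_cur + r_new produces the new row as (previous row) − q·(current row):
  row A: (111, 1, 0)   [1·111 + 0·52 = 111]
  row B: (52, 0, 1)   [0·111 + 1·52 = 52]
  111 = 2·52 + 7   → row C = row A − 2·row B = (7, 1, −2)   [check: 1·111 − 2·52 = 7]
  52 = 7·7 + 3   → row D = row B − 7·row C = (3, −7, 15)   [check: −7·111 + 15·52 = 3]
  7 = 2·3 + 1   → row E = row C − 2·row D = (1, 15, −32)   [check: 15·111 − 32·52 = 1]
  3 = 3·1 + 0   → remainder 0, stop. gcd = 1 (last nonzero row E).
The gcd is 1, so 52 is invertible mod 111. The last nonzero row gives 15·111 − 32·52 = 1, so t = −32. So 52^(−1) ≡ −32 ≡ 79 (mod 111). Verify: 52 · 79 = 4108 ≡ 1 (mod 111). ✓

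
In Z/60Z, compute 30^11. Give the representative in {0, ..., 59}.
Use repeated squaring. Binary(11) = 1011. Walk through the bits of the exponent 11 left-to-right: at each bit after the leading one, square the running value, then multiply by 30 if the bit is 1 (always reducing mod 60):
  bit 1 = 1 (leading): start with 30.
  bit 2 = 0: square 30^2 = 900 ≡ 0 (mod 60).
  bit 3 = 1: square 0^2 = 0; bit is 1, so multiply 0·30 = 0 (mod 60).
  bit 4 = 1: square 0^2 = 0; bit is 1, so multiply 0·30 = 0 (mod 60).
Final value: 30^11 ≡ 0 (mod 60).

Final answer: 0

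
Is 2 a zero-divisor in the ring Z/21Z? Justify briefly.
gcd(2, 21) = 1, so 2 is a unit in Z/21Z (it has a multiplicative inverse). A unit cannot be a zero-divisor: if 2·b ≡ 0 then multiplying both sides by 2^(−1) gives b ≡ 0. So 2 is not a zero-divisor.

Final answer: NO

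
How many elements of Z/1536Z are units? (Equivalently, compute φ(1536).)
Z/1536Z has φ(1536) = 512 units

An element a ∈ Z/1536Z is a unit iff gcd(a, 1536) = 1, so the number of units is φ(1536). φ is multiplicative, with φ(p^e) = p^e − p^(e−1). Factorise 1536 = 2^9 · 3. Then
  φ(1536) = (2^9 − 2^8) · (3 − 1) = 256 · 2 = 512.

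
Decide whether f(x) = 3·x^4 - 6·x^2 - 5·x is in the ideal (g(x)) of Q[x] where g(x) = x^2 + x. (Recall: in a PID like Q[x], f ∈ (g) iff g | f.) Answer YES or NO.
In Q[x] the ideal (g) consists of all multiples of g, so f ∈ (g) iff g | f, i.e. iff the remainder of f on division by g is 0. Divide f by g (g is monic, so eliminate the leading term of the running remainder at each step):
  leading term 3·x^4: subtract (3·x^2)·g(x) = 3·x^4 + 3·x^3, leaving -3·x^3 - 6·x^2 - 5·x
  leading term -3·x^3: subtract (-3·x)·g(x) = -3·x^3 - 3·x^2, leaving -3·x^2 - 5·x
  leading term -3·x^2: subtract (-3)·g(x) = -3·x^2 - 3·x, leaving -2·x
The remainder r(x) = -2·x ≠ 0 (and deg r < deg g), so g ∤ f, i.e. f ∉ (g).

Final answer: NO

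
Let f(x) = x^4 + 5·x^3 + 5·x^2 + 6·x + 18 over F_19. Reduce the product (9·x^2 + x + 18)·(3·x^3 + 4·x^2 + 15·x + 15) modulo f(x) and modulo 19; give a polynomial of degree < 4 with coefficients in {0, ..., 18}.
a · b ≡ 6·x^3 + 8·x^2 + 14·x + 3 (mod f(x))

Multiply as integer polynomials: a · b = 27·x^5 + 39·x^4 + 193·x^3 + 222·x^2 + 285·x + 270. Reducing coefficients mod 19: a · b ≡ 8·x^5 + x^4 + 3·x^3 + 13·x^2 + 4. Now divide by f(x) = x^4 + 5·x^3 + 5·x^2 + 6·x + 18 in F_19[x], eliminating the leading term at each step:
  leading term 8·x^5: subtract (8·x)·f(x) = 8·x^5 + 2·x^4 + 2·x^3 + 10·x^2 + 11·x, leaving 18·x^4 + x^3 + 3·x^2 + 8·x + 4 (coefficients mod 19)
  leading term 18·x^4: subtract (18)·f(x) = 18·x^4 + 14·x^3 + 14·x^2 + 13·x + 1, leaving 6·x^3 + 8·x^2 + 14·x + 3 (coefficients mod 19)
The degree is now < 4, so this is the remainder. Hence a · b ≡ 6·x^3 + 8·x^2 + 14·x + 3 in F_19[x]/(f).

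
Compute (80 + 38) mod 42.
Reduce the summands first: 80 ≡ 38 (mod 42), so 80 + 38 ≡ 38 + 38 (mod 42). 38 + 38 = 76; 76 = 1·42 + 34, so (80 + 38) mod 42 = 34.

Final answer: 34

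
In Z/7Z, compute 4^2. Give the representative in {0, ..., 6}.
Use repeated squaring. Binary(2) = 10. Walk through the bits of the exponent 2 left-to-right: at each bit after the leading one, square the running value, then multiply by 4 if the bit is 1 (always reducing mod 7):
  bit 1 = 1 (leading): start with 4.
  bit 2 = 0: square 4^2 = 16 ≡ 2 (mod 7).
Final value: 4^2 ≡ 2 (mod 7).

Final answer: 2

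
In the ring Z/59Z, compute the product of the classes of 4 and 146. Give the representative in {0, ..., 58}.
Reduce the factors first: 146 ≡ 28 (mod 59), so 4 · 146 ≡ 4 · 28 (mod 59). 4 · 28 = 112. Dividing by 59: 112 = 1·59 + 53. So (4 · 146) mod 59 = 53.

Final answer: 53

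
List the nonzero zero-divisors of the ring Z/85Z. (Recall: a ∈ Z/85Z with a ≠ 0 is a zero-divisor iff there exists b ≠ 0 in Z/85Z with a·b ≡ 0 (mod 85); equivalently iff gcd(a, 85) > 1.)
nonzero zero-divisors of Z/85Z = {5, 10, 15, 17, 20, 25, 30, 34, 35, 40, 45, 50, 51, 55, 60, 65, 68, 70, 75, 80}

An element a ∈ Z/85Z (with a ≠ 0) is a zero-divisor iff gcd(a, 85) > 1 (because a is a unit precisely when gcd(a, n) = 1, and in Z/nZ every nonzero, non-unit element is a zero-divisor). Scan a = 1, ..., 84 and keep those with gcd(a, 85) > 1:
  gcd(5, 85) = 5, gcd(10, 85) = 5, gcd(15, 85) = 5, gcd(17, 85) = 17, gcd(20, 85) = 5, gcd(25, 85) = 5, gcd(30, 85) = 5, gcd(34, 85) = 17, gcd(35, 85) = 5, gcd(40, 85) = 5, gcd(45, 85) = 5, gcd(50, 85) = 5, gcd(51, 85) = 17, gcd(55, 85) = 5, gcd(60, 85) = 5, gcd(65, 85) = 5, gcd(68, 85) = 17, gcd(70, 85) = 5, gcd(75, 85) = 5, gcd(80, 85) = 5.
All other a ∈ {1, ..., 84} have gcd(a, 85) = 1 and are units. So the nonzero zero-divisors are exactly the 20 values of a appearing in this scan.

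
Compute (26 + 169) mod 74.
Reduce the summands first: 169 ≡ 21 (mod 74), so 26 + 169 ≡ 26 + 21 (mod 74). 26 + 21 = 47; 47 = 0·74 + 47, so (26 + 169) mod 74 = 47.

Final answer: 47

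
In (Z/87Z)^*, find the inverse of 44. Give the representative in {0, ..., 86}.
44^(−1) ≡ 2 (mod 87)

Apply the extended Euclidean algorithm to (87, 44), tracking rows (r, s, t) with s·87 + t·44 = r. Each division r_prev = q·r_cur + r_new produces the new row as (previous row) − q·(current row):
  row A: (87, 1, 0)   [1·87 + 0·44 = 87]
  row B: (44, 0, 1)   [0·87 + 1·44 = 44]
  87 = 1·44 + 43   → row C = row A − 1·row B = (43, 1, −1)   [check: 1·87 − 1·44 = 43]
  44 = 1·43 + 1   → row D = row B − 1·row C = (1, −1, 2)   [check: −1·87 + 2·44 = 1]
  43 = 43·1 + 0   → remainder 0, stop. gcd = 1 (last nonzero row D).
The gcd is 1, so 44 is invertible mod 87. The last nonzero row gives −1·87 + 2·44 = 1, so t = 2. So 44^(−1) ≡ 2 (mod 87). Verify: 44 · 2 = 88 ≡ 1 (mod 87). ✓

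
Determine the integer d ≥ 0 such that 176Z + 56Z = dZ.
(176, 56) = (8); d = 8

In the PID Z, (a, b) is generated by gcd(a, b). Compute gcd(176, 56) with the extended Euclidean algorithm, tracking rows (r, s, t) with s·176 + t·56 = r:
  row A: (176, 1, 0)   [1·176 + 0·56 = 176]
  row B: (56, 0, 1)   [0·176 + 1·56 = 56]
  176 = 3·56 + 8   → row C = row A − 3·row B = (8, 1, −3)   [check: 1·176 − 3·56 = 8]
  56 = 7·8 + 0   → remainder 0, stop. gcd = 8 (last nonzero row C).
So gcd(176, 56) = 8, with Bézout identity 1·176 − 3·56 = 8. Containment (⊇): the Bézout identity exhibits 8 as an element of (176, 56), giving (8) ⊆ (176, 56). Containment (⊆): since 8 | 176 and 8 | 56 (176 = 8·22, 56 = 8·7), every Z-linear combination of 176 and 56 is divisible by 8, so (176, 56) ⊆ (8). Therefore (176, 56) = (8), d = 8.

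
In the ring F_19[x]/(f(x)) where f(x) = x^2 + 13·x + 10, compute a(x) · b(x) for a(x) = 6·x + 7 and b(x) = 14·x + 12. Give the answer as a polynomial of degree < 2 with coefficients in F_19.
a · b ≡ 9·x + 4 (mod f(x))

Multiply as integer polynomials: a · b = 84·x^2 + 170·x + 84. Reducing coefficients mod 19: a · b ≡ 8·x^2 + 18·x + 8. Now divide by f(x) = x^2 + 13·x + 10 in F_19[x], eliminating the leading term at each step:
  leading term 8·x^2: subtract (8)·f(x) = 8·x^2 + 9·x + 4, leaving 9·x + 4 (coefficients mod 19)
The degree is now < 2, so this is the remainder. Hence a · b ≡ 9·x + 4 in F_19[x]/(f).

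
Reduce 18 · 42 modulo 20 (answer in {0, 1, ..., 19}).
16

Reduce the factors first: 42 ≡ 2 (mod 20), so 18 · 42 ≡ 18 · 2 (mod 20). 18 · 2 = 36. Dividing by 20: 36 = 1·20 + 16. So (18 · 42) mod 20 = 16.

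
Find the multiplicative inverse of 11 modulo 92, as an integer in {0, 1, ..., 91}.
Apply the extended Euclidean algorithm to (92, 11), tracking rows (r, s, t) with s·92 + t·11 = r. Each division r_prev = q·r_cur + r_new produces the new row as (previous row) − q·(current row):
  row A: (92, 1, 0)   [1·92 + 0·11 = 92]
  row B: (11, 0, 1)   [0·92 + 1·11 = 11]
  92 = 8·11 + 4   → row C = row A − 8·row B = (4, 1, −8)   [check: 1·92 − 8·11 = 4]
  11 = 2·4 + 3   → row D = row B − 2·row C = (3, −2, 17)   [check: −2·92 + 17·11 = 3]
  4 = 1·3 + 1   → row E = row C − 1·row D = (1, 3, −25)   [check: 3·92 − 25·11 = 1]
  3 = 3·1 + 0   → remainder 0, stop. gcd = 1 (last nonzero row E).
The gcd is 1, so 11 is invertible mod 92. The last nonzero row gives 3·92 − 25·11 = 1, so t = −25. So 11^(−1) ≡ −25 ≡ 67 (mod 92). Verify: 11 · 67 = 737 ≡ 1 (mod 92). ✓

Final answer: 11^(−1) ≡ 67 (mod 92)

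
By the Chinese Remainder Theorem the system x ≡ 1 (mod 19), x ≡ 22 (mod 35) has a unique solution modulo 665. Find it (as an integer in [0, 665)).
x ≡ 267 (mod 665); the representative in [0, 665) is 267

The moduli 19, 35 are pairwise coprime, so by the CRT there is a unique solution mod 19·35 = 665.
Solve by successive substitution. Start with x ≡ 1 (mod 19).
  Combine with x ≡ 22 (mod 35): write x = 1 + 19·t and require 1 + 19·t ≡ 22 (mod 35), i.e. 19·t ≡ 22 − 1 ≡ 21 (mod 35). Since 19^(−1) ≡ 24 (mod 35), t ≡ 24·21 ≡ 14 (mod 35). So x ≡ 1 + 19·14 = 267 (mod 665).
Unique solution in [0, 665): x = 267.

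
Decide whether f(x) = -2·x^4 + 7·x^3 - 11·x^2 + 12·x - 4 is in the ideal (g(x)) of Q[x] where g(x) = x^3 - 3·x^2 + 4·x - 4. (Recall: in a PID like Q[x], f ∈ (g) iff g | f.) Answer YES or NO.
In Q[x] the ideal (g) consists of all multiples of g, so f ∈ (g) iff g | f, i.e. iff the remainder of f on division by g is 0. Divide f by g (g is monic, so eliminate the leading term of the running remainder at each step):
  leading term -2·x^4: subtract (-2·x)·g(x) = -2·x^4 + 6·x^3 - 8·x^2 + 8·x, leaving x^3 - 3·x^2 + 4·x - 4
  leading term x^3: subtract (1)·g(x) = x^3 - 3·x^2 + 4·x - 4, leaving 0
The remainder is 0, so f(x) = g(x) · h(x) with h(x) = 1 - 2·x. Hence g | f, i.e. f ∈ (g).

Final answer: YES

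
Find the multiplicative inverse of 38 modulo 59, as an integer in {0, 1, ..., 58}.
38^(−1) ≡ 14 (mod 59)

Apply the extended Euclidean algorithm to (59, 38), tracking rows (r, s, t) with s·59 + t·38 = r. Each division r_prev = q·r_cur + r_new produces the new row as (previous row) − q·(current row):
  row A: (59, 1, 0)   [1·59 + 0·38 = 59]
  row B: (38, 0, 1)   [0·59 + 1·38 = 38]
  59 = 1·38 + 21   → row C = row A − 1·row B = (21, 1, −1)   [check: 1·59 − 1·38 = 21]
  38 = 1·21 + 17   → row D = row B − 1·row C = (17, −1, 2)   [check: −1·59 + 2·38 = 17]
  21 = 1·17 + 4   → row E = row C − 1·row D = (4, 2, −3)   [check: 2·59 − 3·38 = 4]
  17 = 4·4 + 1   → row F = row D − 4·row E = (1, −9, 14)   [check: −9·59 + 14·38 = 1]
  4 = 4·1 + 0   → remainder 0, stop. gcd = 1 (last nonzero row F).
The gcd is 1, so 38 is invertible mod 59. The last nonzero row gives −9·59 + 14·38 = 1, so t = 14. So 38^(−1) ≡ 14 (mod 59). Verify: 38 · 14 = 532 ≡ 1 (mod 59). ✓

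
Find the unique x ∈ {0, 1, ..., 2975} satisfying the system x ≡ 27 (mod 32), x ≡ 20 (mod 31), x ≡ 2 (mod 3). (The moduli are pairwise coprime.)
The moduli 32, 31, 3 are pairwise coprime, so by the CRT there is a unique solution mod 32·31·3 = 2976.
Solve by successive substitution. Start with x ≡ 27 (mod 32).
  Combine with x ≡ 20 (mod 31): write x = 27 + 32·t and require 27 + 32·t ≡ 20 (mod 31), i.e. 32·t ≡ 20 − 27 ≡ 24 (mod 31). Since 32^(−1) ≡ 1 (mod 31) (32 ≡ 1 (mod 31)), t ≡ 1·24 ≡ 24 (mod 31). So x ≡ 27 + 32·24 = 795 (mod 992).
  Combine with x ≡ 2 (mod 3): write x = 795 + 992·t and require 795 + 992·t ≡ 2 (mod 3), i.e. 992·t ≡ 2 − 795 ≡ 2 (mod 3). Since 992^(−1) ≡ 2 (mod 3) (992 ≡ 2 (mod 3)), t ≡ 2·2 ≡ 1 (mod 3). So x ≡ 795 + 992·1 = 1787 (mod 2976).
Unique solution in [0, 2976): x = 1787.

Final answer: x ≡ 1787 (mod 2976); the representative in [0, 2976) is 1787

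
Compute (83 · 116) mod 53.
Reduce the factors first: 83 ≡ 30, 116 ≡ 10 (mod 53), so 83 · 116 ≡ 30 · 10 (mod 53). 30 · 10 = 300. Dividing by 53: 300 = 5·53 + 35. So (83 · 116) mod 53 = 35.

Final answer: 35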